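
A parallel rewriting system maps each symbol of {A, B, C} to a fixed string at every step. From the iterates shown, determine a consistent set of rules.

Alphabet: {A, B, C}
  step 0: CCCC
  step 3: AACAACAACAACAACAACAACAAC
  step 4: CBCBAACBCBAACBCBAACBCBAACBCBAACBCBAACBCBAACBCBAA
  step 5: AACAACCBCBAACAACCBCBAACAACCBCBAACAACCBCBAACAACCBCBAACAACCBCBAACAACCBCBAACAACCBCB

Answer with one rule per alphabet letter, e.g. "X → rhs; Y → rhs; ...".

  step 4 ⇒ step 5: CBCBAACBCBAACBCBAACBCBAACBCBAACBCBAACBCBAACBCBAA ⇒ AA·C·AA·C·CB·CB·AA·C·AA·C·CB·CB·AA·C·AA·C·CB·CB·AA·C·AA·C·CB·CB·AA·C·AA·C·CB·CB·AA·C·AA·C·CB·CB·AA·C·AA·C·CB·CB·AA·C·AA·C·CB·CB
    A ↦ CB
    B ↦ C
    C ↦ AA

A->CB, B->C, C->AA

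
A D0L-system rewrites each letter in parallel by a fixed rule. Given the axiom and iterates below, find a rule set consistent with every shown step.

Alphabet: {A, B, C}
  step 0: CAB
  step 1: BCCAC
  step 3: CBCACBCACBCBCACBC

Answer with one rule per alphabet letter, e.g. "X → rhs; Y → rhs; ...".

  step 0 ⇒ step 1: CAB ⇒ BC·C·AC
    A ↦ C
    B ↦ AC
    C ↦ BC

A->C, B->AC, C->BC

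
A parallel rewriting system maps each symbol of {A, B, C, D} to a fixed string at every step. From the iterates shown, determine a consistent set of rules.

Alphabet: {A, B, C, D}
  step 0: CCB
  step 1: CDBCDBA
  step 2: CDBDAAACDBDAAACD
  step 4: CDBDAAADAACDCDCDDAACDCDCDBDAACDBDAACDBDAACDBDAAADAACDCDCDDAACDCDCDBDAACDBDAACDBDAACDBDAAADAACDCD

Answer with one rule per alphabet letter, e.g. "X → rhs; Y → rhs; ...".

  step 1 ⇒ step 2: CDBCDBA ⇒ CDB·DAA·A·CDB·DAA·A·CD
    A ↦ CD
    B ↦ A
    C ↦ CDB
    D ↦ DAA

A->CD, B->A, C->CDB, D->DAA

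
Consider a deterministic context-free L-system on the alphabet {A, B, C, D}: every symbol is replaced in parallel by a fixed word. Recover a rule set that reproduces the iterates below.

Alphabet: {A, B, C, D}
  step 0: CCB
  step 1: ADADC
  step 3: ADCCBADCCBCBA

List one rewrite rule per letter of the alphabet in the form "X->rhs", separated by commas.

  step 0 ⇒ step 1: CCB ⇒ AD·AD·C
    B ↦ C
    C ↦ AD
    A ↦ CB  (constrained at step 1)
    D ↦ A  (constrained at step 1)

A->CB, B->C, C->AD, D->A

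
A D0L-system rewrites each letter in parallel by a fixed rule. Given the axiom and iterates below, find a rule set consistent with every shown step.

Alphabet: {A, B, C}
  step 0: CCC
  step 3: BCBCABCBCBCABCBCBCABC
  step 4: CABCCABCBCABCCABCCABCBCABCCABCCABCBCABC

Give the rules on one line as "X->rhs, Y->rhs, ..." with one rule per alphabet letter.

A->B, B->CA, C->BC

  step 3 ⇒ step 4: BCBCABCBCBCABCBCBCABC ⇒ CA·BC·CA·BC·B·CA·BC·CA·BC·CA·BC·B·CA·BC·CA·BC·CA·BC·B·CA·BC
    A ↦ B
    B ↦ CA
    C ↦ BC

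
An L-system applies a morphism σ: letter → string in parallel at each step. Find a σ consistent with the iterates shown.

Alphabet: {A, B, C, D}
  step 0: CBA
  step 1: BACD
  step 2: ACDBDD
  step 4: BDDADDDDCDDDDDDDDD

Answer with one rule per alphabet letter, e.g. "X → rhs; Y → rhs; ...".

  step 1 ⇒ step 2: BACD ⇒ A·CD·B·DD
    A ↦ CD
    B ↦ A
    C ↦ B
    D ↦ DD

A->CD, B->A, C->B, D->DD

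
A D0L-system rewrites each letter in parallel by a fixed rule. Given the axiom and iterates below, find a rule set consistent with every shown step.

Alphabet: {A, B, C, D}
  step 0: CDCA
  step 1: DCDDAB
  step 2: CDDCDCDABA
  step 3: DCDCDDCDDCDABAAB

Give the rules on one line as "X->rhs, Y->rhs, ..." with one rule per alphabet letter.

A->AB, B->A, C->D, D->CD

  step 2 ⇒ step 3: CDDCDCDABA ⇒ D·CD·CD·D·CD·D·CD·AB·A·AB
    A ↦ AB
    B ↦ A
    C ↦ D
    D ↦ CD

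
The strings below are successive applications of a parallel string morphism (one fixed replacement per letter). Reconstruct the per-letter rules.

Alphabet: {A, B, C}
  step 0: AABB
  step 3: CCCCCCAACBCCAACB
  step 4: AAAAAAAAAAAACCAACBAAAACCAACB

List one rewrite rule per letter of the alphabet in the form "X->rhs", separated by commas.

A->C, B->CB, C->AA

  step 3 ⇒ step 4: CCCCCCAACBCCAACB ⇒ AA·AA·AA·AA·AA·AA·C·C·AA·CB·AA·AA·C·C·AA·CB
    A ↦ C
    B ↦ CB
    C ↦ AA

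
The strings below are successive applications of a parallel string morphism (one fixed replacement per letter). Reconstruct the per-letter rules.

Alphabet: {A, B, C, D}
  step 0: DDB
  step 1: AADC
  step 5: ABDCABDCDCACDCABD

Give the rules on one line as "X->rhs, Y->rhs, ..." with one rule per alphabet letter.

  step 0 ⇒ step 1: DDB ⇒ A·A·DC
    B ↦ DC
    D ↦ A
    A ↦ C  (constrained at step 1)
    C ↦ BD  (constrained at step 1)

A->C, B->DC, C->BD, D->A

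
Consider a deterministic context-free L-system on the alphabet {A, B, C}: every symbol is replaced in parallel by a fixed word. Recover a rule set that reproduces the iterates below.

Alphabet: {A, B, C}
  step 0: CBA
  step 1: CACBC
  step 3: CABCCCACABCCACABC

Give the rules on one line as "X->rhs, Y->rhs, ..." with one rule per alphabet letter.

A->BC, B->C, C->CA

  step 0 ⇒ step 1: CBA ⇒ CA·C·BC
    A ↦ BC
    B ↦ C
    C ↦ CA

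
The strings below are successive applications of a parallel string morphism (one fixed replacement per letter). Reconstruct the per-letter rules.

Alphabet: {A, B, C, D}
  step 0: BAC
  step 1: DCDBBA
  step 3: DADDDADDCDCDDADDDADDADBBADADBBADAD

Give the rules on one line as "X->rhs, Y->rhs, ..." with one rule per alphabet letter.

A->D, B->DC, C->BBA, D->DAD

  step 0 ⇒ step 1: BAC ⇒ DC·D·BBA
    A ↦ D
    B ↦ DC
    C ↦ BBA
    D ↦ DAD  (constrained at step 1)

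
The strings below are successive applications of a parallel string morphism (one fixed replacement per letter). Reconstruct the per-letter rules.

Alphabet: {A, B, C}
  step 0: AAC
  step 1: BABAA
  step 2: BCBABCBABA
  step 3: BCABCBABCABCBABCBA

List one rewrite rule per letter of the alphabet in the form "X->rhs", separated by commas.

A->BA, B->BC, C->A

  step 2 ⇒ step 3: BCBABCBABA ⇒ BC·A·BC·BA·BC·A·BC·BA·BC·BA
    A ↦ BA
    B ↦ BC
    C ↦ A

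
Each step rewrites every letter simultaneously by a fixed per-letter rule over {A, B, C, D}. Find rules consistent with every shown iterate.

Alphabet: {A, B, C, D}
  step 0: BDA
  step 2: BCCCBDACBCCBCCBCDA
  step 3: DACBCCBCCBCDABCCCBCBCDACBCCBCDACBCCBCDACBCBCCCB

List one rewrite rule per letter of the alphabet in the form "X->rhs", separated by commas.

A->CB, B->DA, C->CBC, D->BCC

  step 2 ⇒ step 3: BCCCBDACBCCBCCBCDA ⇒ DA·CBC·CBC·CBC·DA·BCC·CB·CBC·DA·CBC·CBC·DA·CBC·CBC·DA·CBC·BCC·CB
    A ↦ CB
    B ↦ DA
    C ↦ CBC
    D ↦ BCC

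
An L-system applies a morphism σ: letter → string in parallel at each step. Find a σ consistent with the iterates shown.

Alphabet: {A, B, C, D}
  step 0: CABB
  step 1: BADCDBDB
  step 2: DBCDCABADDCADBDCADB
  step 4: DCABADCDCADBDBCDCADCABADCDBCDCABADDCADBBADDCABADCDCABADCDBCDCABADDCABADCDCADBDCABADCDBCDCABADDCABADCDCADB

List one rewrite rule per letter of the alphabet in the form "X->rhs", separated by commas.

A->C, B->DB, C->BAD, D->DCA

  step 1 ⇒ step 2: BADCDBDB ⇒ DB·C·DCA·BAD·DCA·DB·DCA·DB
    A ↦ C
    B ↦ DB
    C ↦ BAD
    D ↦ DCA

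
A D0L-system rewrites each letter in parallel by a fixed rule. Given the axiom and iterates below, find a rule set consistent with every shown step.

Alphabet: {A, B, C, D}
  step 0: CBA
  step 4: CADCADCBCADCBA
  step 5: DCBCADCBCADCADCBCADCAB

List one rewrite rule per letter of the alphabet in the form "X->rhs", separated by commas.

  step 4 ⇒ step 5: CADCADCBCADCBA ⇒ DC·B·CA·DC·B·CA·DC·A·DC·B·CA·DC·A·B
    A ↦ B
    B ↦ A
    C ↦ DC
    D ↦ CA

A->B, B->A, C->DC, D->CA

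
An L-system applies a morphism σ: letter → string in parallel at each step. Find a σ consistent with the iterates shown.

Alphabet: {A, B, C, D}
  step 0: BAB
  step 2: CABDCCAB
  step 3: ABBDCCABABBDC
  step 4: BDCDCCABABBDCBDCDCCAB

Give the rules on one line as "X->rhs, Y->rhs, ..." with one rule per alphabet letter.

  step 3 ⇒ step 4: ABBDCCABABBDC ⇒ B·DC·DC·C·AB·AB·B·DC·B·DC·DC·C·AB
    A ↦ B
    B ↦ DC
    C ↦ AB
    D ↦ C

A->B, B->DC, C->AB, D->C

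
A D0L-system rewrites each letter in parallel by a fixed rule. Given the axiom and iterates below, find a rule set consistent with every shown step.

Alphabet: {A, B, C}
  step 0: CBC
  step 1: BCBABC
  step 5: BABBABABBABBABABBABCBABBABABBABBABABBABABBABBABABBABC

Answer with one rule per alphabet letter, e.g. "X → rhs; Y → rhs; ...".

  step 0 ⇒ step 1: CBC ⇒ BC·BA·BC
    B ↦ BA
    C ↦ BC
    A ↦ B  (constrained at step 1)

A->B, B->BA, C->BC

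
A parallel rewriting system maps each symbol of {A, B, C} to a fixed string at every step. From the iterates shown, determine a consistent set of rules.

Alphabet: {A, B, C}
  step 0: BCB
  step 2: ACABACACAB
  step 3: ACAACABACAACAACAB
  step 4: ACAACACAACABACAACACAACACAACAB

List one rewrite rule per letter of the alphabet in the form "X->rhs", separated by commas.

  step 3 ⇒ step 4: ACAACABACAACAACAB ⇒ AC·A·AC·AC·A·AC·AB·AC·A·AC·AC·A·AC·AC·A·AC·AB
    A ↦ AC
    B ↦ AB
    C ↦ A

A->AC, B->AB, C->A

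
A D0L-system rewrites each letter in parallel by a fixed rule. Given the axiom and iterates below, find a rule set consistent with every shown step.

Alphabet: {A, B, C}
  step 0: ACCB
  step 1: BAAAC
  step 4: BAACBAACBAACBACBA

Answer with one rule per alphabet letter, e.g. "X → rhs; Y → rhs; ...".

A->BA, B->C, C->A

  step 0 ⇒ step 1: ACCB ⇒ BA·A·A·C
    A ↦ BA
    B ↦ C
    C ↦ A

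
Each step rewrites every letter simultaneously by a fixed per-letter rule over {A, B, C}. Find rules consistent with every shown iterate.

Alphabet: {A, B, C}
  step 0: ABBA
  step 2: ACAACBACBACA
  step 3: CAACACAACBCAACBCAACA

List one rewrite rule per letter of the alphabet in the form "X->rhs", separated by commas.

A->CA, B->CB, C->A

  step 2 ⇒ step 3: ACAACBACBACA ⇒ CA·A·CA·CA·A·CB·CA·A·CB·CA·A·CA
    A ↦ CA
    B ↦ CB
    C ↦ A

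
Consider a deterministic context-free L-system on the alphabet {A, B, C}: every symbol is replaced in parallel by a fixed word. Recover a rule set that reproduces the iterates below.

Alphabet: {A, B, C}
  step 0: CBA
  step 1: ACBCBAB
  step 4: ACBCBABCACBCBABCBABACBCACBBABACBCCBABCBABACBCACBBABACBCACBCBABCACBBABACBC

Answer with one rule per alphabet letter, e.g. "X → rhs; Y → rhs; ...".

A->BAB, B->C, C->ACB

  step 0 ⇒ step 1: CBA ⇒ ACB·C·BAB
    A ↦ BAB
    B ↦ C
    C ↦ ACB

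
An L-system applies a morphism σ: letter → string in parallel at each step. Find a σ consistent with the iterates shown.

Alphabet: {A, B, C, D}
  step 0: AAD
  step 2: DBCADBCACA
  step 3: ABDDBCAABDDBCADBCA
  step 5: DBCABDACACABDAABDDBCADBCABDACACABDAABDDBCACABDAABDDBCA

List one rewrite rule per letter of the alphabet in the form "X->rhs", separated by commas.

A->CA, B->BD, C->DB, D->A

  step 2 ⇒ step 3: DBCADBCACA ⇒ A·BD·DB·CA·A·BD·DB·CA·DB·CA
    A ↦ CA
    B ↦ BD
    C ↦ DB
    D ↦ A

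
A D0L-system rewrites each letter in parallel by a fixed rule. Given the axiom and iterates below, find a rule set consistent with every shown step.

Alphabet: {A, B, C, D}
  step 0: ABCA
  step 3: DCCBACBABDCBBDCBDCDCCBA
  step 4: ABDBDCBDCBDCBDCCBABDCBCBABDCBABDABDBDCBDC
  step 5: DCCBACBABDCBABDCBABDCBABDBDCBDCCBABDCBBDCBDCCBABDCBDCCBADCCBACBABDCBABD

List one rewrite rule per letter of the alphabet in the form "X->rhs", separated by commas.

A->DC, B->CB, C->BD, D->A

  step 4 ⇒ step 5: ABDBDCBDCBDCBDCCBABDCBCBABDCBABDABDBDCBDC ⇒ DC·CB·A·CB·A·BD·CB·A·BD·CB·A·BD·CB·A·BD·BD·CB·DC·CB·A·BD·CB·BD·CB·DC·CB·A·BD·CB·DC·CB·A·DC·CB·A·CB·A·BD·CB·A·BD
    A ↦ DC
    B ↦ CB
    C ↦ BD
    D ↦ A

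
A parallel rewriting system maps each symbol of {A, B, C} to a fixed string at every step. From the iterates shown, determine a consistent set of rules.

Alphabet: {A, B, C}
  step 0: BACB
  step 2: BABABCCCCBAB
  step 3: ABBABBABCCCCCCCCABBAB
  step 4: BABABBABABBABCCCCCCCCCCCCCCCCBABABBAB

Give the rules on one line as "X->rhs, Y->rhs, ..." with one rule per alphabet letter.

A->B, B->AB, C->CC

  step 3 ⇒ step 4: ABBABBABCCCCCCCCABBAB ⇒ B·AB·AB·B·AB·AB·B·AB·CC·CC·CC·CC·CC·CC·CC·CC·B·AB·AB·B·AB
    A ↦ B
    B ↦ AB
    C ↦ CC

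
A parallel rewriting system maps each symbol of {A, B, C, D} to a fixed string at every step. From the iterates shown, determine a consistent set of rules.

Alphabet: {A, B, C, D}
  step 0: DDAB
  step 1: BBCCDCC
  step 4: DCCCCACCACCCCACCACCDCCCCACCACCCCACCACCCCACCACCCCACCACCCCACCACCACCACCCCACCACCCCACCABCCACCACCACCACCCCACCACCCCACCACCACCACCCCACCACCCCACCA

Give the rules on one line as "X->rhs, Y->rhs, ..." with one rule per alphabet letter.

A->CC, B->DCC, C->CCA, D->B

  step 0 ⇒ step 1: DDAB ⇒ B·B·CC·DCC
    A ↦ CC
    B ↦ DCC
    D ↦ B
    C ↦ CCA  (constrained at step 1)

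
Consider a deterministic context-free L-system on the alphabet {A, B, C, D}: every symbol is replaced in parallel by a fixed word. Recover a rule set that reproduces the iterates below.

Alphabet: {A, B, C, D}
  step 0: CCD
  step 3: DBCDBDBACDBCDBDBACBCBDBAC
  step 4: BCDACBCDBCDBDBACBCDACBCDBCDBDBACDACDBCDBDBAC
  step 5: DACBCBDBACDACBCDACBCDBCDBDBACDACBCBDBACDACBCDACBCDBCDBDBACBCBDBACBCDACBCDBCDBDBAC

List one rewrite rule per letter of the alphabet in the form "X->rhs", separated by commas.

  step 4 ⇒ step 5: BCDACBCDBCDBDBACBCDACBCDBCDBDBACDACDBCDBDBAC ⇒ D·AC·BC·BDB·AC·D·AC·BC·D·AC·BC·D·BC·D·BDB·AC·D·AC·BC·BDB·AC·D·AC·BC·D·AC·BC·D·BC·D·BDB·AC·BC·BDB·AC·BC·D·AC·BC·D·BC·D·BDB·AC
    A ↦ BDB
    B ↦ D
    C ↦ AC
    D ↦ BC

A->BDB, B->D, C->AC, D->BC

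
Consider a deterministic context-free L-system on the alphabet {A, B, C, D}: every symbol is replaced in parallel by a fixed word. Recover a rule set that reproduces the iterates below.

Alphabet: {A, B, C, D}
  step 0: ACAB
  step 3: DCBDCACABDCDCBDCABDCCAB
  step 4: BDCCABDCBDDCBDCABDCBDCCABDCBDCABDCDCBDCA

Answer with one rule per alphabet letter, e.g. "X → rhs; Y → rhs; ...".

A->BD, B->CA, C->DC, D->B

  step 3 ⇒ step 4: DCBDCACABDCDCBDCABDCCAB ⇒ B·DC·CA·B·DC·BD·DC·BD·CA·B·DC·B·DC·CA·B·DC·BD·CA·B·DC·DC·BD·CA
    A ↦ BD
    B ↦ CA
    C ↦ DC
    D ↦ B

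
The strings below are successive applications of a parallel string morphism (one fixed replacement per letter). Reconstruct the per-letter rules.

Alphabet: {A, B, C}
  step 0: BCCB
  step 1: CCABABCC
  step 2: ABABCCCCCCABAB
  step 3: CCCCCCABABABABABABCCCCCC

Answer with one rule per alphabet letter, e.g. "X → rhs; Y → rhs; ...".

  step 2 ⇒ step 3: ABABCCCCCCABAB ⇒ C·CC·C·CC·AB·AB·AB·AB·AB·AB·C·CC·C·CC
    A ↦ C
    B ↦ CC
    C ↦ AB

A->C, B->CC, C->AB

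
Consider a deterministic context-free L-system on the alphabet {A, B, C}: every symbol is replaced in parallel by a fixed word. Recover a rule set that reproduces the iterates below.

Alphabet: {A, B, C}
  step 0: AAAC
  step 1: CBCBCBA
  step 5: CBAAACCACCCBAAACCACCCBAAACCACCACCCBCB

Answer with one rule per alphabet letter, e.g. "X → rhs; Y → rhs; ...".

  step 0 ⇒ step 1: AAAC ⇒ CB·CB·CB·A
    A ↦ CB
    C ↦ A
    B ↦ CC  (constrained at step 1)

A->CB, B->CC, C->A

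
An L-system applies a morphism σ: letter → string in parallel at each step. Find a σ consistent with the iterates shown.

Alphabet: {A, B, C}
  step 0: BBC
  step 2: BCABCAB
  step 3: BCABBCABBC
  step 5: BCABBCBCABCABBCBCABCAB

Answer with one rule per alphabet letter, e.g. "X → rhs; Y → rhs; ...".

  step 2 ⇒ step 3: BCABCAB ⇒ BC·A·B·BC·A·B·BC
    A ↦ B
    B ↦ BC
    C ↦ A

A->B, B->BC, C->A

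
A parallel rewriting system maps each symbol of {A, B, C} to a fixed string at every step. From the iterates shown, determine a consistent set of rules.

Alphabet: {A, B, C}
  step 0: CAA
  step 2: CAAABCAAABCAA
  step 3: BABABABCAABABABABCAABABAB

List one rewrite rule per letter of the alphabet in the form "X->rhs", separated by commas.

  step 2 ⇒ step 3: CAAABCAAABCAA ⇒ B·AB·AB·AB·CAA·B·AB·AB·AB·CAA·B·AB·AB
    A ↦ AB
    B ↦ CAA
    C ↦ B

A->AB, B->CAA, C->B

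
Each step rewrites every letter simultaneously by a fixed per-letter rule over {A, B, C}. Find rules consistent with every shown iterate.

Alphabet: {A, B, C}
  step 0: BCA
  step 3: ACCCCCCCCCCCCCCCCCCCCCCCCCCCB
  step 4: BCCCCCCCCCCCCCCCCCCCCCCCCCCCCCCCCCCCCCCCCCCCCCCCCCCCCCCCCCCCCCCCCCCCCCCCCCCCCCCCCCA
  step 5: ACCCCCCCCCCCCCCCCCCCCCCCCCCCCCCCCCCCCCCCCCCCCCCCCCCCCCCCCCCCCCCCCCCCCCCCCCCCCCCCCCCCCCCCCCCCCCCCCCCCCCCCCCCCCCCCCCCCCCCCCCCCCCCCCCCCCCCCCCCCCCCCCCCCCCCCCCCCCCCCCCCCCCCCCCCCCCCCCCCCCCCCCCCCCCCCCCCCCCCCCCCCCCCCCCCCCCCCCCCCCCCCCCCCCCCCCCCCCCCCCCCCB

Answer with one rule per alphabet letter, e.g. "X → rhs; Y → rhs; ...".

A->B, B->A, C->CCC

  step 4 ⇒ step 5: BCCCCCCCCCCCCCCCCCCCCCCCCCCCCCCCCCCCCCCCCCCCCCCCCCCCCCCCCCCCCCCCCCCCCCCCCCCCCCCCCCA ⇒ A·CCC·CCC·CCC·CCC·CCC·CCC·CCC·CCC·CCC·CCC·CCC·CCC·CCC·CCC·CCC·CCC·CCC·CCC·CCC·CCC·CCC·CCC·CCC·CCC·CCC·CCC·CCC·CCC·CCC·CCC·CCC·CCC·CCC·CCC·CCC·CCC·CCC·CCC·CCC·CCC·CCC·CCC·CCC·CCC·CCC·CCC·CCC·CCC·CCC·CCC·CCC·CCC·CCC·CCC·CCC·CCC·CCC·CCC·CCC·CCC·CCC·CCC·CCC·CCC·CCC·CCC·CCC·CCC·CCC·CCC·CCC·CCC·CCC·CCC·CCC·CCC·CCC·CCC·CCC·CCC·CCC·B
    A ↦ B
    B ↦ A
    C ↦ CCC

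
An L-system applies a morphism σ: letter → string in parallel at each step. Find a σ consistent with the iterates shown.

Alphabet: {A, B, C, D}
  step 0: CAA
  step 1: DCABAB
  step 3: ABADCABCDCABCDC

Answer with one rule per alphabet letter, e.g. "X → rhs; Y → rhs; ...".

A->AB, B->C, C->DC, D->A

  step 0 ⇒ step 1: CAA ⇒ DC·AB·AB
    A ↦ AB
    C ↦ DC
    B ↦ C  (constrained at step 1)
    D ↦ A  (constrained at step 1)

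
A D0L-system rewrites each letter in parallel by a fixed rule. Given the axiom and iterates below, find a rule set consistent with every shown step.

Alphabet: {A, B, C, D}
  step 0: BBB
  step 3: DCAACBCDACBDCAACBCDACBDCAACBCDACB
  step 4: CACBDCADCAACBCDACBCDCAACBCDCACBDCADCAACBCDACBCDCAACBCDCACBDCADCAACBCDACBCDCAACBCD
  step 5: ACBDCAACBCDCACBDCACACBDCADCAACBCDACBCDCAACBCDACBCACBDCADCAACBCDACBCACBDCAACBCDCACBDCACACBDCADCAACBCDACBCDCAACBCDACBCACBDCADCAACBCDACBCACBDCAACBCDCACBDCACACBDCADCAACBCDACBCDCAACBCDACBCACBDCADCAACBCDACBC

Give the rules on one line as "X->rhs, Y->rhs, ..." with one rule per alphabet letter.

  step 4 ⇒ step 5: CACBDCADCAACBCDACBCDCAACBCDCACBDCADCAACBCDACBCDCAACBCDCACBDCADCAACBCDACBCDCAACBCD ⇒ ACB·DCA·ACB·CD·C·ACB·DCA·C·ACB·DCA·DCA·ACB·CD·ACB·C·DCA·ACB·CD·ACB·C·ACB·DCA·DCA·ACB·CD·ACB·C·ACB·DCA·ACB·CD·C·ACB·DCA·C·ACB·DCA·DCA·ACB·CD·ACB·C·DCA·ACB·CD·ACB·C·ACB·DCA·DCA·ACB·CD·ACB·C·ACB·DCA·ACB·CD·C·ACB·DCA·C·ACB·DCA·DCA·ACB·CD·ACB·C·DCA·ACB·CD·ACB·C·ACB·DCA·DCA·ACB·CD·ACB·C
    A ↦ DCA
    B ↦ CD
    C ↦ ACB
    D ↦ C

A->DCA, B->CD, C->ACB, D->C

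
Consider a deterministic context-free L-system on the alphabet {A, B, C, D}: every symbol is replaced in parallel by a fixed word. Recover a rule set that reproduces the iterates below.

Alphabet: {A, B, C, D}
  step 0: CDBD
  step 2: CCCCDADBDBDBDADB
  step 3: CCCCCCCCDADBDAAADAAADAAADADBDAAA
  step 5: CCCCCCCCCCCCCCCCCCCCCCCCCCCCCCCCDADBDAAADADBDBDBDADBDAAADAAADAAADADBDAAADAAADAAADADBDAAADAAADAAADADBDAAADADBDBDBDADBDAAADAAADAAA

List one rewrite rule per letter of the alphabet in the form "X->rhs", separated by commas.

  step 2 ⇒ step 3: CCCCDADBDBDBDADB ⇒ CC·CC·CC·CC·DA·DB·DA·AA·DA·AA·DA·AA·DA·DB·DA·AA
    A ↦ DB
    B ↦ AA
    C ↦ CC
    D ↦ DA

A->DB, B->AA, C->CC, D->DA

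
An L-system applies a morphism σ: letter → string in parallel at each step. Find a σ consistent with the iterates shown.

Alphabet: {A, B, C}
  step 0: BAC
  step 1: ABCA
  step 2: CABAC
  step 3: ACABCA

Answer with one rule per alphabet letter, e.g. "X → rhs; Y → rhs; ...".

  step 2 ⇒ step 3: CABAC ⇒ A·C·AB·C·A
    A ↦ C
    B ↦ AB
    C ↦ A

A->C, B->AB, C->A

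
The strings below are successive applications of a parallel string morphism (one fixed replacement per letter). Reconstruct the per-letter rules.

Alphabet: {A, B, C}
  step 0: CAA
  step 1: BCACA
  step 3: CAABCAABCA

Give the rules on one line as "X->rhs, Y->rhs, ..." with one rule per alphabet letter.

  step 0 ⇒ step 1: CAA ⇒ B·CA·CA
    A ↦ CA
    C ↦ B
    B ↦ A  (constrained at step 1)

A->CA, B->A, C->B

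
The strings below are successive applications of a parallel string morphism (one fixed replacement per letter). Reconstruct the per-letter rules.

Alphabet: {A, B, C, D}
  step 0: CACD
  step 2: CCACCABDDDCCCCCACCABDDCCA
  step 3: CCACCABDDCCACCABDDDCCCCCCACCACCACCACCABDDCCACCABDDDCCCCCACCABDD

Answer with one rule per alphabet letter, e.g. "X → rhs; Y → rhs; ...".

A->BDD, B->DC, C->CCA, D->C

  step 2 ⇒ step 3: CCACCABDDDCCCCCACCABDDCCA ⇒ CCA·CCA·BDD·CCA·CCA·BDD·DC·C·C·C·CCA·CCA·CCA·CCA·CCA·BDD·CCA·CCA·BDD·DC·C·C·CCA·CCA·BDD
    A ↦ BDD
    B ↦ DC
    C ↦ CCA
    D ↦ C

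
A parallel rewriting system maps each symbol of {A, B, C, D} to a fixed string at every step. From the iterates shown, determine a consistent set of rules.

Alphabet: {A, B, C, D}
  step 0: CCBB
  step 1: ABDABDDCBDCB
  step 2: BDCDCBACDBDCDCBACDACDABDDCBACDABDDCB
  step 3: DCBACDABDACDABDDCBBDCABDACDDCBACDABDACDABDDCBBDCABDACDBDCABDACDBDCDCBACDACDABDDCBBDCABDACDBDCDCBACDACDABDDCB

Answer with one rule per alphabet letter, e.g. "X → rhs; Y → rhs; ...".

A->BDC, B->DCB, C->ABD, D->ACD

  step 2 ⇒ step 3: BDCDCBACDBDCDCBACDACDABDDCBACDABDDCB ⇒ DCB·ACD·ABD·ACD·ABD·DCB·BDC·ABD·ACD·DCB·ACD·ABD·ACD·ABD·DCB·BDC·ABD·ACD·BDC·ABD·ACD·BDC·DCB·ACD·ACD·ABD·DCB·BDC·ABD·ACD·BDC·DCB·ACD·ACD·ABD·DCB
    A ↦ BDC
    B ↦ DCB
    C ↦ ABD
    D ↦ ACD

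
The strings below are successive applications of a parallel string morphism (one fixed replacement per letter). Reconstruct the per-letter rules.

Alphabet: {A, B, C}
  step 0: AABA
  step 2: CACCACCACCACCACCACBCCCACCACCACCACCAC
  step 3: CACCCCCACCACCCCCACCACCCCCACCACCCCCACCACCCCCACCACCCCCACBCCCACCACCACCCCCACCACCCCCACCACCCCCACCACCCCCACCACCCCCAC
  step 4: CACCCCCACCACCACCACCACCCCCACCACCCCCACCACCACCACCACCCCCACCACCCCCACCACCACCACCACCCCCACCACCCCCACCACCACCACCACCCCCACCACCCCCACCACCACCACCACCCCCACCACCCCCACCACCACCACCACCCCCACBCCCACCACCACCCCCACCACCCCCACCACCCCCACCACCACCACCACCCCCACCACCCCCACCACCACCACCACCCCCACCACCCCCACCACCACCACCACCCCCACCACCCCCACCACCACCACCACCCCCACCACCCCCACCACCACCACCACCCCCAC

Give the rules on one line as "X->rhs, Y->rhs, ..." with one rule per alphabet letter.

  step 3 ⇒ step 4: CACCCCCACCACCCCCACCACCCCCACCACCCCCACCACCCCCACCACCCCCACBCCCACCACCACCCCCACCACCCCCACCACCCCCACCACCCCCACCACCCCCAC ⇒ CAC·CCC·CAC·CAC·CAC·CAC·CAC·CCC·CAC·CAC·CCC·CAC·CAC·CAC·CAC·CAC·CCC·CAC·CAC·CCC·CAC·CAC·CAC·CAC·CAC·CCC·CAC·CAC·CCC·CAC·CAC·CAC·CAC·CAC·CCC·CAC·CAC·CCC·CAC·CAC·CAC·CAC·CAC·CCC·CAC·CAC·CCC·CAC·CAC·CAC·CAC·CAC·CCC·CAC·BCC·CAC·CAC·CAC·CCC·CAC·CAC·CCC·CAC·CAC·CCC·CAC·CAC·CAC·CAC·CAC·CCC·CAC·CAC·CCC·CAC·CAC·CAC·CAC·CAC·CCC·CAC·CAC·CCC·CAC·CAC·CAC·CAC·CAC·CCC·CAC·CAC·CCC·CAC·CAC·CAC·CAC·CAC·CCC·CAC·CAC·CCC·CAC·CAC·CAC·CAC·CAC·CCC·CAC
    A ↦ CCC
    B ↦ BCC
    C ↦ CAC

A->CCC, B->BCC, C->CAC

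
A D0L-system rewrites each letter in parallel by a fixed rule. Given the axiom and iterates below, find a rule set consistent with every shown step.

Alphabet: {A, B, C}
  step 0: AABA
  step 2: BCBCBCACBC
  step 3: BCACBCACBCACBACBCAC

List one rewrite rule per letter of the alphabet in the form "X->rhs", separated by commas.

  step 2 ⇒ step 3: BCBCBCACBC ⇒ BC·AC·BC·AC·BC·AC·B·AC·BC·AC
    A ↦ B
    B ↦ BC
    C ↦ AC

A->B, B->BC, C->AC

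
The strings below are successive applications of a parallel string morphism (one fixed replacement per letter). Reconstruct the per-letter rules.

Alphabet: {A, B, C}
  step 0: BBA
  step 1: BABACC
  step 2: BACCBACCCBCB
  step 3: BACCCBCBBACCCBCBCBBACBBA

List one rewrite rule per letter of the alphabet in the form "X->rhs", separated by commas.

  step 2 ⇒ step 3: BACCBACCCBCB ⇒ BA·CC·CB·CB·BA·CC·CB·CB·CB·BA·CB·BA
    A ↦ CC
    B ↦ BA
    C ↦ CB

A->CC, B->BA, C->CB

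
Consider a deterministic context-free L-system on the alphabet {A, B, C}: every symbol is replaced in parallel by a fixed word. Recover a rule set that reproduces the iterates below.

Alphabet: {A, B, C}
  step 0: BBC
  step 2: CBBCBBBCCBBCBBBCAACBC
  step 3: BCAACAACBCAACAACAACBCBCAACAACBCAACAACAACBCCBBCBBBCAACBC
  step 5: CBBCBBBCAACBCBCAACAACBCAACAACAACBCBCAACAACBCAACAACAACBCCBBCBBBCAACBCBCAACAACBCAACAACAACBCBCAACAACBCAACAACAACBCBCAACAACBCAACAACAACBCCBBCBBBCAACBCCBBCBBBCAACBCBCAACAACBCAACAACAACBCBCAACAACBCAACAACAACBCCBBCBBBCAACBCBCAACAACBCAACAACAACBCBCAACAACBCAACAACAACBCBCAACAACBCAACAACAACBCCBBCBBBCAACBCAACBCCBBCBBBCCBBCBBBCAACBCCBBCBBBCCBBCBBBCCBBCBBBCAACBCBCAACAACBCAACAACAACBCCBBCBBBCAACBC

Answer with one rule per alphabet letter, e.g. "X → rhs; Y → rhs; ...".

  step 2 ⇒ step 3: CBBCBBBCCBBCBBBCAACBC ⇒ BC·AAC·AAC·BC·AAC·AAC·AAC·BC·BC·AAC·AAC·BC·AAC·AAC·AAC·BC·CBB·CBB·BC·AAC·BC
    A ↦ CBB
    B ↦ AAC
    C ↦ BC

A->CBB, B->AAC, C->BC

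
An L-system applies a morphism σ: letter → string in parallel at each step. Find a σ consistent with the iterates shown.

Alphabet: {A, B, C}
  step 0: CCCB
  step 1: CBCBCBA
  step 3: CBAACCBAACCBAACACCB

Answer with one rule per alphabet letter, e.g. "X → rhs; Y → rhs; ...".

  step 0 ⇒ step 1: CCCB ⇒ CB·CB·CB·A
    B ↦ A
    C ↦ CB
    A ↦ AC  (constrained at step 1)

A->AC, B->A, C->CB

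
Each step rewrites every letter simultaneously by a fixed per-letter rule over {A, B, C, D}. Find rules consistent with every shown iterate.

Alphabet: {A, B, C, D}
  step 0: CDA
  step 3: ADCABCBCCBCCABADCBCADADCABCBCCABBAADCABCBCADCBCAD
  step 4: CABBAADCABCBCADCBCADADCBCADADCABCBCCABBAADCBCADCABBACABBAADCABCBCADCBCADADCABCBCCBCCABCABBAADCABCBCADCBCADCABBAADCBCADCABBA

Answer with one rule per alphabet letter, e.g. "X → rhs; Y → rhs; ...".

A->CAB, B->CBC, C->AD, D->BA

  step 3 ⇒ step 4: ADCABCBCCBCCABADCBCADADCABCBCCABBAADCABCBCADCBCAD ⇒ CAB·BA·AD·CAB·CBC·AD·CBC·AD·AD·CBC·AD·AD·CAB·CBC·CAB·BA·AD·CBC·AD·CAB·BA·CAB·BA·AD·CAB·CBC·AD·CBC·AD·AD·CAB·CBC·CBC·CAB·CAB·BA·AD·CAB·CBC·AD·CBC·AD·CAB·BA·AD·CBC·AD·CAB·BA
    A ↦ CAB
    B ↦ CBC
    C ↦ AD
    D ↦ BA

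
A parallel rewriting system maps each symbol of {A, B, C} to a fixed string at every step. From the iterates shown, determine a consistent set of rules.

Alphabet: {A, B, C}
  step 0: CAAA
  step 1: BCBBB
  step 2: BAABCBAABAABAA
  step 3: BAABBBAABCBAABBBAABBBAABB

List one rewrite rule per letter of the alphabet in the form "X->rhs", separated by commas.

  step 2 ⇒ step 3: BAABCBAABAABAA ⇒ BAA·B·B·BAA·BC·BAA·B·B·BAA·B·B·BAA·B·B
    A ↦ B
    B ↦ BAA
    C ↦ BC

A->B, B->BAA, C->BC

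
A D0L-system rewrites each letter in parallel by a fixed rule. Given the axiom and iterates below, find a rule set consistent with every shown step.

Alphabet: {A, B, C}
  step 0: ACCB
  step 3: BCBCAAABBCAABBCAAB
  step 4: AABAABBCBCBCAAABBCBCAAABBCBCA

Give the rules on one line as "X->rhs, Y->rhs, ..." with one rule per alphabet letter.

A->BC, B->A, C->AB

  step 3 ⇒ step 4: BCBCAAABBCAABBCAAB ⇒ A·AB·A·AB·BC·BC·BC·A·A·AB·BC·BC·A·A·AB·BC·BC·A
    A ↦ BC
    B ↦ A
    C ↦ AB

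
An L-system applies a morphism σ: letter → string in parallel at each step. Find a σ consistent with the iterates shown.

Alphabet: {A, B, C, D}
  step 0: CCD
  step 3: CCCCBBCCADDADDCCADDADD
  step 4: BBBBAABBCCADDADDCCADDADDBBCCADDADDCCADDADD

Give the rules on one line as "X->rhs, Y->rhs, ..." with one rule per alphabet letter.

  step 3 ⇒ step 4: CCCCBBCCADDADDCCADDADD ⇒ B·B·B·B·A·A·B·B·CC·ADD·ADD·CC·ADD·ADD·B·B·CC·ADD·ADD·CC·ADD·ADD
    A ↦ CC
    B ↦ A
    C ↦ B
    D ↦ ADD

A->CC, B->A, C->B, D->ADD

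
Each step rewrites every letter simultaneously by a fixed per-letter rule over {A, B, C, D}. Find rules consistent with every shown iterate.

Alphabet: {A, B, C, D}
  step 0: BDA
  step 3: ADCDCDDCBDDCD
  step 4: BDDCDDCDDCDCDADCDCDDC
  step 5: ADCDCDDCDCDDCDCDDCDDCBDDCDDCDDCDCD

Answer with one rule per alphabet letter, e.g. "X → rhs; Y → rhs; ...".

  step 4 ⇒ step 5: BDDCDDCDDCDCDADCDCDDC ⇒ A·DC·DC·D·DC·DC·D·DC·DC·D·DC·D·DC·BD·DC·D·DC·D·DC·DC·D
    A ↦ BD
    B ↦ A
    C ↦ D
    D ↦ DC

A->BD, B->A, C->D, D->DC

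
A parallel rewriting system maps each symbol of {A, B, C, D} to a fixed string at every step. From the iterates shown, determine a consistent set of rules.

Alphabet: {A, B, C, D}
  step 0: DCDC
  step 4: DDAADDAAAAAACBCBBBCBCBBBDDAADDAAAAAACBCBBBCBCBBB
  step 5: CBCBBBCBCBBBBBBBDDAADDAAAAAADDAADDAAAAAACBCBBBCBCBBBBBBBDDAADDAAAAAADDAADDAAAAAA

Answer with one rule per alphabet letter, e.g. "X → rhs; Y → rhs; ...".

A->B, B->AA, C->DD, D->CB

  step 4 ⇒ step 5: DDAADDAAAAAACBCBBBCBCBBBDDAADDAAAAAACBCBBBCBCBBB ⇒ CB·CB·B·B·CB·CB·B·B·B·B·B·B·DD·AA·DD·AA·AA·AA·DD·AA·DD·AA·AA·AA·CB·CB·B·B·CB·CB·B·B·B·B·B·B·DD·AA·DD·AA·AA·AA·DD·AA·DD·AA·AA·AA
    A ↦ B
    B ↦ AA
    C ↦ DD
    D ↦ CB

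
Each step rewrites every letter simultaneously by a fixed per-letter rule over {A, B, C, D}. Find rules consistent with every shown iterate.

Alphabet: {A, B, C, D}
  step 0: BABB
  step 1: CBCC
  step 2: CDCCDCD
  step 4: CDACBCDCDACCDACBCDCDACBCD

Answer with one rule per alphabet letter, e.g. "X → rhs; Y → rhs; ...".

  step 1 ⇒ step 2: CBCC ⇒ CD·C·CD·CD
    B ↦ C
    C ↦ CD
  step 0 ⇒ step 1: BABB ⇒ C·B·C·C
    A ↦ B
    D ↦ AC  (constrained at step 2)

A->B, B->C, C->CD, D->AC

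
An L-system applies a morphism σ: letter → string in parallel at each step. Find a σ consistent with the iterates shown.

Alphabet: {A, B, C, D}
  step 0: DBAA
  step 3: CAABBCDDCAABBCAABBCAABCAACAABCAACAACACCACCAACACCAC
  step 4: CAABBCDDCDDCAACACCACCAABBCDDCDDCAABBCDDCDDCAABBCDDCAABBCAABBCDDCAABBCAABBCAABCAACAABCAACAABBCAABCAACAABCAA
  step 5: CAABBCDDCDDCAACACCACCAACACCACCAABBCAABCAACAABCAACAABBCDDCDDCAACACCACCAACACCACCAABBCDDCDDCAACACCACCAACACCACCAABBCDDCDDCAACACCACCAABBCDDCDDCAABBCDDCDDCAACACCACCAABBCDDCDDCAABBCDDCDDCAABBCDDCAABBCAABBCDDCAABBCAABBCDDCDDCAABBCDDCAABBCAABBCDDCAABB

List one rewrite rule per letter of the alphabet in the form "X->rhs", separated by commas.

  step 4 ⇒ step 5: CAABBCDDCDDCAACACCACCAABBCDDCDDCAABBCDDCDDCAABBCDDCAABBCAABBCDDCAABBCAABBCAABCAACAABCAACAABBCAABCAACAABCAA ⇒ CAA·B·B·CDD·CDD·CAA·CAC·CAC·CAA·CAC·CAC·CAA·B·B·CAA·B·CAA·CAA·B·CAA·CAA·B·B·CDD·CDD·CAA·CAC·CAC·CAA·CAC·CAC·CAA·B·B·CDD·CDD·CAA·CAC·CAC·CAA·CAC·CAC·CAA·B·B·CDD·CDD·CAA·CAC·CAC·CAA·B·B·CDD·CDD·CAA·B·B·CDD·CDD·CAA·CAC·CAC·CAA·B·B·CDD·CDD·CAA·B·B·CDD·CDD·CAA·B·B·CDD·CAA·B·B·CAA·B·B·CDD·CAA·B·B·CAA·B·B·CDD·CDD·CAA·B·B·CDD·CAA·B·B·CAA·B·B·CDD·CAA·B·B
    A ↦ B
    B ↦ CDD
    C ↦ CAA
    D ↦ CAC

A->B, B->CDD, C->CAA, D->CAC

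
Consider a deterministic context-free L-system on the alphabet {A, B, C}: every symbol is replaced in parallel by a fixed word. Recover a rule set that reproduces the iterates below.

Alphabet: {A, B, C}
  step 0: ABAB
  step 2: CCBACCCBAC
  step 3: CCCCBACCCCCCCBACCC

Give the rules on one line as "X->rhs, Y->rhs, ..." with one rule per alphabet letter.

A->C, B->BA, C->CC

  step 2 ⇒ step 3: CCBACCCBAC ⇒ CC·CC·BA·C·CC·CC·CC·BA·C·CC
    A ↦ C
    B ↦ BA
    C ↦ CC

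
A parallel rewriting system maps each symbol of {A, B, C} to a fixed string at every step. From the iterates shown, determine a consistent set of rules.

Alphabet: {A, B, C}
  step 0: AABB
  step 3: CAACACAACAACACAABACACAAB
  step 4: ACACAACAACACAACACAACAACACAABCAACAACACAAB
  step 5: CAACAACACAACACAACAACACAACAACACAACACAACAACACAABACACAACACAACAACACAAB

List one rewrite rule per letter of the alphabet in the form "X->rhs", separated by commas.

A->CA, B->AB, C->A

  step 4 ⇒ step 5: ACACAACAACACAACACAACAACACAABCAACAACACAAB ⇒ CA·A·CA·A·CA·CA·A·CA·CA·A·CA·A·CA·CA·A·CA·A·CA·CA·A·CA·CA·A·CA·A·CA·CA·AB·A·CA·CA·A·CA·CA·A·CA·A·CA·CA·AB
    A ↦ CA
    B ↦ AB
    C ↦ A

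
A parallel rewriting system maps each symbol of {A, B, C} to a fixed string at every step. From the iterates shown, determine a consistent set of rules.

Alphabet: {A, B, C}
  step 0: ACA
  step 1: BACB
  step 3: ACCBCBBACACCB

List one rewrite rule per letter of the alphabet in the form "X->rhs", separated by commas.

  step 0 ⇒ step 1: ACA ⇒ B·AC·B
    A ↦ B
    C ↦ AC
    B ↦ CB  (constrained at step 1)

A->B, B->CB, C->AC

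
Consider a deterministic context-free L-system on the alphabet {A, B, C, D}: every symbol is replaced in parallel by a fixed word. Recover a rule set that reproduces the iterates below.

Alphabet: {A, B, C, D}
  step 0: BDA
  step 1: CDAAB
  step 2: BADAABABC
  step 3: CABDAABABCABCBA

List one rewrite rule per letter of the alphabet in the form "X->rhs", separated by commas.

  step 2 ⇒ step 3: BADAABABC ⇒ C·AB·DA·AB·AB·C·AB·C·BA
    A ↦ AB
    B ↦ C
    C ↦ BA
    D ↦ DA

A->AB, B->C, C->BA, D->DA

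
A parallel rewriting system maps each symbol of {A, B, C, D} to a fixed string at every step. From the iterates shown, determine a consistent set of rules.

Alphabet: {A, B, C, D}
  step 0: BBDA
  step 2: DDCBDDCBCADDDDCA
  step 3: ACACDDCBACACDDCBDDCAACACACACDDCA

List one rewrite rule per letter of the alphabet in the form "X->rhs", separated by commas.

  step 2 ⇒ step 3: DDCBDDCBCADDDDCA ⇒ AC·AC·DD·CB·AC·AC·DD·CB·DD·CA·AC·AC·AC·AC·DD·CA
    A ↦ CA
    B ↦ CB
    C ↦ DD
    D ↦ AC

A->CA, B->CB, C->DD, D->AC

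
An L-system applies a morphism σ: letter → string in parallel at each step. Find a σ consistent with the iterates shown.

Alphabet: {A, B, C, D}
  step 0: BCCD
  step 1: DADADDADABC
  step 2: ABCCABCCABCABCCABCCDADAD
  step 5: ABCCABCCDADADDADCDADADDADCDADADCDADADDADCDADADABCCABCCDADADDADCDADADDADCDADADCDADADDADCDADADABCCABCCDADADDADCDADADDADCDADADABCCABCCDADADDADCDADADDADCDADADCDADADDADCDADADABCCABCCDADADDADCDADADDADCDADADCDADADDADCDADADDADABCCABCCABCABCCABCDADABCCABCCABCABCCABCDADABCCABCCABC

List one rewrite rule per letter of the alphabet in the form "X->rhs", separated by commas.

A->C, B->DA, C->DAD, D->ABC

  step 1 ⇒ step 2: DADADDADABC ⇒ ABC·C·ABC·C·ABC·ABC·C·ABC·C·DA·DAD
    A ↦ C
    B ↦ DA
    C ↦ DAD
    D ↦ ABC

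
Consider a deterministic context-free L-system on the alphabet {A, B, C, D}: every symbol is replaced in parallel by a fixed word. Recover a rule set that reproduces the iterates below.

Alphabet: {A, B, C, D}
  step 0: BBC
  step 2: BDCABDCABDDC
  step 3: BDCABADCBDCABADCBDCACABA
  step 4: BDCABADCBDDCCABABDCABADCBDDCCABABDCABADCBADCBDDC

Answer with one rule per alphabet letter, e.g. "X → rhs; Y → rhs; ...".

A->DC, B->BD, C->BA, D->CA

  step 3 ⇒ step 4: BDCABADCBDCABADCBDCACABA ⇒ BD·CA·BA·DC·BD·DC·CA·BA·BD·CA·BA·DC·BD·DC·CA·BA·BD·CA·BA·DC·BA·DC·BD·DC
    A ↦ DC
    B ↦ BD
    C ↦ BA
    D ↦ CA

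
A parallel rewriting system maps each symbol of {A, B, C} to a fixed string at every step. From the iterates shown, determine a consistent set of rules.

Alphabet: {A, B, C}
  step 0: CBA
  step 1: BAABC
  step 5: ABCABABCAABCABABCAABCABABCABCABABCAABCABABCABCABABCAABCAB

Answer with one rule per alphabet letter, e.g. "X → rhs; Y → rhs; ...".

  step 0 ⇒ step 1: CBA ⇒ B·A·ABC
    A ↦ ABC
    B ↦ A
    C ↦ B

A->ABC, B->A, C->B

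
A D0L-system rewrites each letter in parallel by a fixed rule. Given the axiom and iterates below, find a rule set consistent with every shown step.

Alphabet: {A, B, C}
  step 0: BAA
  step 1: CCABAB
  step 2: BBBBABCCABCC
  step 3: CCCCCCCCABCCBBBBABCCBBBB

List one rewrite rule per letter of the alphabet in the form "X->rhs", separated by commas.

  step 2 ⇒ step 3: BBBBABCCABCC ⇒ CC·CC·CC·CC·AB·CC·BB·BB·AB·CC·BB·BB
    A ↦ AB
    B ↦ CC
    C ↦ BB

A->AB, B->CC, C->BB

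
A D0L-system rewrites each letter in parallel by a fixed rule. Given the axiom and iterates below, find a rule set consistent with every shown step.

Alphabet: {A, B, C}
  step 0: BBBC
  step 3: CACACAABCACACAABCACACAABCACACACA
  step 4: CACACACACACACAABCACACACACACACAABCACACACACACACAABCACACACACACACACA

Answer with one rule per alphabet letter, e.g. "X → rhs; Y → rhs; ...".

  step 3 ⇒ step 4: CACACAABCACACAABCACACAABCACACACA ⇒ CA·CA·CA·CA·CA·CA·CA·AB·CA·CA·CA·CA·CA·CA·CA·AB·CA·CA·CA·CA·CA·CA·CA·AB·CA·CA·CA·CA·CA·CA·CA·CA
    A ↦ CA
    B ↦ AB
    C ↦ CA

A->CA, B->AB, C->CA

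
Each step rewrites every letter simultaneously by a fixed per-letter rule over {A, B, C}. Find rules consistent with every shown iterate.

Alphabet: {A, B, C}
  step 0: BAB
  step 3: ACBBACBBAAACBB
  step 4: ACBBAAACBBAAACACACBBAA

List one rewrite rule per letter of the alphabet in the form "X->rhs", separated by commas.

  step 3 ⇒ step 4: ACBBACBBAAACBB ⇒ AC·BB·A·A·AC·BB·A·A·AC·AC·AC·BB·A·A
    A ↦ AC
    B ↦ A
    C ↦ BB

A->AC, B->A, C->BB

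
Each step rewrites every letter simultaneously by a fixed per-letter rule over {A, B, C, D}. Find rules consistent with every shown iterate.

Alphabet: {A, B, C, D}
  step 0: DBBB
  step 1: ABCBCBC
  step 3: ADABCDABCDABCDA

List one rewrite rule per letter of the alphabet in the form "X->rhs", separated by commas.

  step 0 ⇒ step 1: DBBB ⇒ A·BC·BC·BC
    B ↦ BC
    D ↦ A
    A ↦ DA  (constrained at step 1)
    C ↦ D  (constrained at step 1)

A->DA, B->BC, C->D, D->A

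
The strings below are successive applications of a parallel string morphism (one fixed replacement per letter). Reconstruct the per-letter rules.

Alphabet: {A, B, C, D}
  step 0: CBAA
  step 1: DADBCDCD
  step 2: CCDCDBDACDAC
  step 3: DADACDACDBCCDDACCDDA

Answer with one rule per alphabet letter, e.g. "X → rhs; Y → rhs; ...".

  step 2 ⇒ step 3: CCDCDBDACDAC ⇒ DA·DA·C·DA·C·DB·C·CD·DA·C·CD·DA
    A ↦ CD
    B ↦ DB
    C ↦ DA
    D ↦ C

A->CD, B->DB, C->DA, D->C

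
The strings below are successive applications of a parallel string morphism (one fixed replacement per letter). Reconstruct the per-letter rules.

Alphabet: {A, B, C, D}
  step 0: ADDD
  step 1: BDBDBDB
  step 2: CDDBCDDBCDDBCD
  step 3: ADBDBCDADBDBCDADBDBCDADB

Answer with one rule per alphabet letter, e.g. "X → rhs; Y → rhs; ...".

  step 2 ⇒ step 3: CDDBCDDBCDDBCD ⇒ A·DB·DB·CD·A·DB·DB·CD·A·DB·DB·CD·A·DB
    B ↦ CD
    C ↦ A
    D ↦ DB
  step 0 ⇒ step 1: ADDD ⇒ B·DB·DB·DB
    A ↦ B

A->B, B->CD, C->A, D->DB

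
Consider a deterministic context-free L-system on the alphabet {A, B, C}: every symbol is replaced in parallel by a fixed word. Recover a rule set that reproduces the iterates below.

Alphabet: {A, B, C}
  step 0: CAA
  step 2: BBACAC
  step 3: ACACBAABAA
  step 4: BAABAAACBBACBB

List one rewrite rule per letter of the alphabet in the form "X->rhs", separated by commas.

  step 3 ⇒ step 4: ACACBAABAA ⇒ B·AA·B·AA·AC·B·B·AC·B·B
    A ↦ B
    B ↦ AC
    C ↦ AA

A->B, B->AC, C->AA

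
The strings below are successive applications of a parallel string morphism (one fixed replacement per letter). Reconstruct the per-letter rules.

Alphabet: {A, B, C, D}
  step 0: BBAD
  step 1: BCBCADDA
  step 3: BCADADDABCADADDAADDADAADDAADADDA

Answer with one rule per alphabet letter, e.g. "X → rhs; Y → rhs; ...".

  step 0 ⇒ step 1: BBAD ⇒ BC·BC·AD·DA
    A ↦ AD
    B ↦ BC
    D ↦ DA
    C ↦ AD  (constrained at step 1)

A->AD, B->BC, C->AD, D->DA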